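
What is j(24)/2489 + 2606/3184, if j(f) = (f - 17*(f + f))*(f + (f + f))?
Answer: -87539041/3962488 ≈ -22.092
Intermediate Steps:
j(f) = -99*f² (j(f) = (f - 34*f)*(f + 2*f) = (f - 34*f)*(3*f) = (-33*f)*(3*f) = -99*f²)
j(24)/2489 + 2606/3184 = -99*24²/2489 + 2606/3184 = -99*576*(1/2489) + 2606*(1/3184) = -57024*1/2489 + 1303/1592 = -57024/2489 + 1303/1592 = -87539041/3962488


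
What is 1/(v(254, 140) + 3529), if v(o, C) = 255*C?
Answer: 1/39229 ≈ 2.5491e-5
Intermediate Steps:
1/(v(254, 140) + 3529) = 1/(255*140 + 3529) = 1/(35700 + 3529) = 1/39229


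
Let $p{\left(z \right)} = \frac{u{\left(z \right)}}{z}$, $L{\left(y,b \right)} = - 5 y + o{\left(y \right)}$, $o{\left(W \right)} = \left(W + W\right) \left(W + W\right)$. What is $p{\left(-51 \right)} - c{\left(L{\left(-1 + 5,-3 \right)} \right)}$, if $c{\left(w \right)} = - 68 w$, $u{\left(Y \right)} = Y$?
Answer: $2993$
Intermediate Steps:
$o{\left(W \right)} = 4 W^{2}$ ($o{\left(W \right)} = 2 W 2 W = 4 W^{2}$)
$L{\left(y,b \right)} = - 5 y + 4 y^{2}$
$p{\left(z \right)} = 1$ ($p{\left(z \right)} = \frac{z}{z} = 1$)
$p{\left(-51 \right)} - c{\left(L{\left(-1 + 5,-3 \right)} \right)} = 1 - - 68 \left(-1 + 5\right) \left(-5 + 4 \left(-1 + 5\right)\right) = 1 - - 68 \cdot 4 \left(-5 + 4 \cdot 4\right) = 1 - - 68 \cdot 4 \left(-5 + 16\right) = 1 - - 68 \cdot 4 \cdot 11 = 1 - \left(-68\right) 44 = 1 - -2992 = 1 + 2992 = 2993$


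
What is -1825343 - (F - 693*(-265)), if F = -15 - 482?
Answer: -2008491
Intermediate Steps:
F = -497
-1825343 - (F - 693*(-265)) = -1825343 - (-497 - 693*(-265)) = -1825343 - (-497 + 183645) = -1825343 - 1*183148 = -1825343 - 183148 = -2008491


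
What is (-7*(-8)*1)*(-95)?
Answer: -5320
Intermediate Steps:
(-7*(-8)*1)*(-95) = (56*1)*(-95) = 56*(-95) = -5320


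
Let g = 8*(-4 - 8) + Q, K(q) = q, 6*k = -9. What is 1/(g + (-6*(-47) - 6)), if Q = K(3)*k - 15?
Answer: 2/321 ≈ 0.0062305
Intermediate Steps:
k = -3/2 (k = (1/6)*(-9) = -3/2 ≈ -1.5000)
Q = -39/2 (Q = 3*(-3/2) - 15 = -9/2 - 15 = -39/2 ≈ -19.500)
g = -231/2 (g = 8*(-4 - 8) - 39/2 = 8*(-12) - 39/2 = -96 - 39/2 = -231/2 ≈ -115.50)
1/(g + (-6*(-47) - 6)) = 1/(-231/2 + (-6*(-47) - 6)) = 1/(-231/2 + (282 - 6)) = 1/(-231/2 + 276) = 1/(321/2) = 2/321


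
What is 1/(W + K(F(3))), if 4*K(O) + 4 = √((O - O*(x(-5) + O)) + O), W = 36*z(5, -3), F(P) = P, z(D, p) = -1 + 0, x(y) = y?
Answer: -148/5473 - 2*√3/5473 ≈ -0.027675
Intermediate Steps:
z(D, p) = -1
W = -36 (W = 36*(-1) = -36)
K(O) = -1 + √(2*O - O*(-5 + O))/4 (K(O) = -1 + √((O - O*(-5 + O)) + O)/4 = -1 + √(2*O - O*(-5 + O))/4)
1/(W + K(F(3))) = 1/(-36 + (-1 + √(3*(7 - 1*3))/4)) = 1/(-36 + (-1 + √(3*(7 - 3))/4)) = 1/(-36 + (-1 + √(3*4)/4)) = 1/(-36 + (-1 + √12/4)) = 1/(-36 + (-1 + (2*√3)/4)) = 1/(-36 + (-1 + √3/2)) = 1/(-37 + √3/2)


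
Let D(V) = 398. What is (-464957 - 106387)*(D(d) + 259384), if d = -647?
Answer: -148424887008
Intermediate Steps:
(-464957 - 106387)*(D(d) + 259384) = (-464957 - 106387)*(398 + 259384) = -571344*259782 = -148424887008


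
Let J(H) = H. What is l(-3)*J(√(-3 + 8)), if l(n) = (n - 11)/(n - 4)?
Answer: 2*√5 ≈ 4.4721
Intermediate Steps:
l(n) = (-11 + n)/(-4 + n)
l(-3)*J(√(-3 + 8)) = ((-11 - 3)/(-4 - 3))*√(-3 + 8) = (-14/(-7))*√5 = (-⅐*(-14))*√5 = 2*√5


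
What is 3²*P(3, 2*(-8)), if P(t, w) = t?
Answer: 27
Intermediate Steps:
3²*P(3, 2*(-8)) = 3²*3 = 9*3 = 27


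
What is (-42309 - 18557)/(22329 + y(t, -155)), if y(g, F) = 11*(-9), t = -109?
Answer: -2341/855 ≈ -2.7380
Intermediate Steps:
y(g, F) = -99
(-42309 - 18557)/(22329 + y(t, -155)) = (-42309 - 18557)/(22329 - 99) = -60866/22230 = -60866*1/22230 = -2341/855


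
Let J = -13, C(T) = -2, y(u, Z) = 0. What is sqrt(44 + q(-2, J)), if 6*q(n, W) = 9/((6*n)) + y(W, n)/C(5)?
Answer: 3*sqrt(78)/4 ≈ 6.6238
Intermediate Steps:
q(n, W) = 1/(4*n) (q(n, W) = (9/((6*n)) + 0/(-2))/6 = (9*(1/(6*n)) + 0*(-1/2))/6 = (3/(2*n) + 0)/6 = (3/(2*n))/6 = 1/(4*n))
sqrt(44 + q(-2, J)) = sqrt(44 + (1/4)/(-2)) = sqrt(44 + (1/4)*(-1/2)) = sqrt(44 - 1/8) = sqrt(351/8) = 3*sqrt(78)/4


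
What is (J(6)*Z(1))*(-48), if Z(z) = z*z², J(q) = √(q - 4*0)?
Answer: -48*√6 ≈ -117.58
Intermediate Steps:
J(q) = √q (J(q) = √(q + 0) = √q)
Z(z) = z³
(J(6)*Z(1))*(-48) = (√6*1³)*(-48) = (√6*1)*(-48) = √6*(-48) = -48*√6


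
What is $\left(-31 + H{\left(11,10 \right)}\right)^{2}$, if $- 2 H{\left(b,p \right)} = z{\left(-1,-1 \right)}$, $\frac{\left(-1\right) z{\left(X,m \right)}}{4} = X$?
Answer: $1089$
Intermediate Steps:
$z{\left(X,m \right)} = - 4 X$
$H{\left(b,p \right)} = -2$ ($H{\left(b,p \right)} = - \frac{\left(-4\right) \left(-1\right)}{2} = \left(- \frac{1}{2}\right) 4 = -2$)
$\left(-31 + H{\left(11,10 \right)}\right)^{2} = \left(-31 - 2\right)^{2} = \left(-33\right)^{2} = 1089$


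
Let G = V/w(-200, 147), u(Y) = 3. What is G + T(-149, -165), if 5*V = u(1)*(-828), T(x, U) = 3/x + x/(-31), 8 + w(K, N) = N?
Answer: 3891464/3210205 ≈ 1.2122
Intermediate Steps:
w(K, N) = -8 + N
T(x, U) = 3/x - x/31 (T(x, U) = 3/x + x*(-1/31) = 3/x - x/31)
V = -2484/5 (V = (3*(-828))/5 = (⅕)*(-2484) = -2484/5 ≈ -496.80)
G = -2484/695 (G = -2484/(5*(-8 + 147)) = -2484/5/139 = -2484/5*1/139 = -2484/695 ≈ -3.5741)
G + T(-149, -165) = -2484/695 + (3/(-149) - 1/31*(-149)) = -2484/695 + (3*(-1/149) + 149/31) = -2484/695 + (-3/149 + 149/31) = -2484/695 + 22108/4619 = 3891464/3210205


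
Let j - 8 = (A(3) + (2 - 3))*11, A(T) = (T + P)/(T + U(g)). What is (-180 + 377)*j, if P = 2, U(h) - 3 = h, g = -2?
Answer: 8471/4 ≈ 2117.8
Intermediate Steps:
U(h) = 3 + h
A(T) = (2 + T)/(1 + T) (A(T) = (T + 2)/(T + (3 - 2)) = (2 + T)/(T + 1) = (2 + T)/(1 + T))
j = 43/4 (j = 8 + ((2 + 3)/(1 + 3) + (2 - 3))*11 = 8 + (5/4 - 1)*11 = 8 + (¼)*11 = 8 + 11/4 = 43/4 ≈ 10.750)
(-180 + 377)*j = (-180 + 377)*(43/4) = 197*(43/4) = 8471/4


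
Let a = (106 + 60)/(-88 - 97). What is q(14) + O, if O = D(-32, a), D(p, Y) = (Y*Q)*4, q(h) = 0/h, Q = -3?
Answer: 1992/185 ≈ 10.768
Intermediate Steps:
q(h) = 0
a = -166/185 (a = 166/(-185) = 166*(-1/185) = -166/185 ≈ -0.89730)
D(p, Y) = -12*Y (D(p, Y) = (Y*(-3))*4 = -3*Y*4 = -12*Y)
O = 1992/185 (O = -12*(-166/185) = 1992/185 ≈ 10.768)
q(14) + O = 0 + 1992/185 = 1992/185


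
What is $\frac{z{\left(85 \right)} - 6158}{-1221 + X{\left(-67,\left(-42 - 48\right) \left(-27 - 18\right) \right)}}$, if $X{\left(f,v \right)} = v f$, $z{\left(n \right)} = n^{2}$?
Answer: $- \frac{1067}{272571} \approx -0.0039146$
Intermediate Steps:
$X{\left(f,v \right)} = f v$
$\frac{z{\left(85 \right)} - 6158}{-1221 + X{\left(-67,\left(-42 - 48\right) \left(-27 - 18\right) \right)}} = \frac{85^{2} - 6158}{-1221 - 67 \left(-42 - 48\right) \left(-27 - 18\right)} = \frac{7225 - 6158}{-1221 - 67 \left(\left(-90\right) \left(-45\right)\right)} = \frac{1067}{-1221 - 271350} = \frac{1067}{-272571} = 1067 \left(- \frac{1}{272571}\right) = - \frac{1067}{272571}$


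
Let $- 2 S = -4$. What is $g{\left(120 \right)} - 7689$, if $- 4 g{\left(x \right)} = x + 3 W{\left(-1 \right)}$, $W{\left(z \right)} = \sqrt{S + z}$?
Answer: $- \frac{30879}{4} \approx -7719.8$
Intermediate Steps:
$S = 2$ ($S = \left(- \frac{1}{2}\right) \left(-4\right) = 2$)
$W{\left(z \right)} = \sqrt{2 + z}$
$g{\left(x \right)} = - \frac{3}{4} - \frac{x}{4}$ ($g{\left(x \right)} = - \frac{x + 3 \sqrt{2 - 1}}{4} = - \frac{x + 3 \sqrt{1}}{4} = - \frac{x + 3 \cdot 1}{4} = - \frac{x + 3}{4} = - \frac{3 + x}{4} = - \frac{3}{4} - \frac{x}{4}$)
$g{\left(120 \right)} - 7689 = \left(- \frac{3}{4} - 30\right) - 7689 = - \frac{123}{4} - 7689 = - \frac{30879}{4}$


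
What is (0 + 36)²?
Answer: 1296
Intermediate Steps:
(0 + 36)² = 36² = 1296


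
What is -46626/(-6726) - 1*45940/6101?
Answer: -215151/359959 ≈ -0.59771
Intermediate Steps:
-46626/(-6726) - 1*45940/6101 = -46626*(-1/6726) - 45940*1/6101 = 409/59 - 45940/6101 = -215151/359959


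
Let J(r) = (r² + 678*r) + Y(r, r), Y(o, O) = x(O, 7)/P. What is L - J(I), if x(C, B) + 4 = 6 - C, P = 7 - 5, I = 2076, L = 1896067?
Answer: -3820200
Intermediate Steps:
P = 2
x(C, B) = 2 - C (x(C, B) = -4 + (6 - C) = 2 - C)
Y(o, O) = 1 - O/2 (Y(o, O) = (2 - O)/2 = (2 - O)*(½) = 1 - O/2)
J(r) = 1 + r² + 1355*r/2 (J(r) = (r² + 678*r) + (1 - r/2) = 1 + r² + 1355*r/2)
L - J(I) = 1896067 - (1 + 2076² + (1355/2)*2076) = 1896067 - (1 + 4309776 + 1406490) = 1896067 - 1*5716267 = 1896067 - 5716267 = -3820200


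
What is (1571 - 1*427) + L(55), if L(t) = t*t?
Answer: 4169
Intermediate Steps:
L(t) = t²
(1571 - 1*427) + L(55) = (1571 - 1*427) + 55² = (1571 - 427) + 3025 = 1144 + 3025 = 4169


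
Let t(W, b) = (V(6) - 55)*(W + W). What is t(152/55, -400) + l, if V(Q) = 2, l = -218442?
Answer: -12030422/55 ≈ -2.1874e+5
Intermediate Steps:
t(W, b) = -106*W (t(W, b) = (2 - 55)*(W + W) = -106*W)
t(152/55, -400) + l = -16112/55 - 218442 = -12030422/55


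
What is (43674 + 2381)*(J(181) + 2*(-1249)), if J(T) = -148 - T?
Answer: -130197485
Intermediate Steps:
(43674 + 2381)*(J(181) + 2*(-1249)) = (43674 + 2381)*((-148 - 1*181) + 2*(-1249)) = 46055*((-148 - 181) - 2498) = 46055*(-329 - 2498) = 46055*(-2827) = -130197485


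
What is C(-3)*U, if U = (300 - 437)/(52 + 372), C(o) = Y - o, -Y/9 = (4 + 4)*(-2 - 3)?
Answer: -49731/424 ≈ -117.29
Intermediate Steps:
Y = 360 (Y = -9*(4 + 4)*(-2 - 3) = -72*(-5) = -9*(-40) = 360)
C(o) = 360 - o
U = -137/424 ≈ -0.32311
C(-3)*U = (360 - 1*(-3))*(-137/424) = (360 + 3)*(-137/424) = 363*(-137/424) = -49731/424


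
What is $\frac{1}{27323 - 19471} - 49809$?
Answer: $- \frac{391100267}{7852} \approx -49809.0$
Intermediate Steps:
$\frac{1}{27323 - 19471} - 49809 = \frac{1}{7852} - 49809 = - \frac{391100267}{7852}$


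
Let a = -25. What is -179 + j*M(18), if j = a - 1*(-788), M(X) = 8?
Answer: 5925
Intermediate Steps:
j = 763 (j = -25 - 1*(-788) = -25 + 788 = 763)
-179 + j*M(18) = -179 + 763*8 = -179 + 6104 = 5925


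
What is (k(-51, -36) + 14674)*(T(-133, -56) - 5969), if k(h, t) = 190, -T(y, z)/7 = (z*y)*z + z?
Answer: 43314275696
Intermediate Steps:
T(y, z) = -7*z - 7*y*z**2 (T(y, z) = -7*((z*y)*z + z) = -7*((y*z)*z + z) = -7*(y*z**2 + z) = -7*(z + y*z**2) = -7*z - 7*y*z**2)
(k(-51, -36) + 14674)*(T(-133, -56) - 5969) = (190 + 14674)*(-7*(-56)*(1 - 133*(-56)) - 5969) = 14864*(-7*(-56)*(1 + 7448) - 5969) = 14864*(-7*(-56)*7449 - 5969) = 14864*(2920008 - 5969) = 14864*2914039 = 43314275696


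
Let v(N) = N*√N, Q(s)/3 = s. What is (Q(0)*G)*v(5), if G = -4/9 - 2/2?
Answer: 0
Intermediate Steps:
Q(s) = 3*s
v(N) = N^(3/2)
G = -13/9 (G = -4*⅑ - 2*½ = -4/9 - 1 = -13/9 ≈ -1.4444)
(Q(0)*G)*v(5) = ((3*0)*(-13/9))*5^(3/2) = (0*(-13/9))*(5*√5) = 0*(5*√5) = 0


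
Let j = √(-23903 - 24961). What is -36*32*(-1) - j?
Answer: 1152 - 4*I*√3054 ≈ 1152.0 - 221.05*I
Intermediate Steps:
j = 4*I*√3054 (j = √(-48864) = 4*I*√3054 ≈ 221.05*I)
-36*32*(-1) - j = -36*32*(-1) - 4*I*√3054 = -1152*(-1) - 4*I*√3054 = 1152 - 4*I*√3054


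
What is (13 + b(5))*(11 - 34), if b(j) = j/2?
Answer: -713/2 ≈ -356.50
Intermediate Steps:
b(j) = j/2 (b(j) = j*(½) = j/2)
(13 + b(5))*(11 - 34) = (13 + (½)*5)*(11 - 34) = (13 + 5/2)*(-23) = (31/2)*(-23) = -713/2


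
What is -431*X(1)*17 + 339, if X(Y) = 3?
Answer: -21642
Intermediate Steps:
-431*X(1)*17 + 339 = -1293*17 + 339 = -431*51 + 339 = -21981 + 339 = -21642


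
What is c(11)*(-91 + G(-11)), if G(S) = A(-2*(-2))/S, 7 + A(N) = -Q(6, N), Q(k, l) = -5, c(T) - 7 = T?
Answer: -17982/11 ≈ -1634.7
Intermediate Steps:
c(T) = 7 + T
A(N) = -2 (A(N) = -7 - 1*(-5) = -7 + 5 = -2)
G(S) = -2/S
c(11)*(-91 + G(-11)) = (7 + 11)*(-91 - 2/(-11)) = 18*(-91 - 2*(-1/11)) = 18*(-91 + 2/11) = 18*(-999/11) = -17982/11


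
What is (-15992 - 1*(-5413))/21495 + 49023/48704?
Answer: 538509769/1046892480 ≈ 0.51439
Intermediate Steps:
(-15992 - 1*(-5413))/21495 + 49023/48704 = (-15992 + 5413)*(1/21495) + 49023*(1/48704) = -10579*1/21495 + 49023/48704 = -10579/21495 + 49023/48704 = 538509769/1046892480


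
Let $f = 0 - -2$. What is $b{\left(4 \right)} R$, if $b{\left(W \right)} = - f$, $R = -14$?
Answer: $28$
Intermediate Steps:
$f = 2$ ($f = 0 + 2 = 2$)
$b{\left(W \right)} = -2$ ($b{\left(W \right)} = \left(-1\right) 2 = -2$)
$b{\left(4 \right)} R = \left(-2\right) \left(-14\right) = 28$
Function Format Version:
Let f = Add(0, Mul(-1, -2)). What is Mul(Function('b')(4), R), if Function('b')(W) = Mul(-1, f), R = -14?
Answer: 28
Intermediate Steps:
f = 2 (f = Add(0, 2) = 2)
Function('b')(W) = -2 (Function('b')(W) = Mul(-1, 2) = -2)
Mul(Function('b')(4), R) = Mul(-2, -14) = 28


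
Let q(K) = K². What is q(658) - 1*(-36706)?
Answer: 469670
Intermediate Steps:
q(658) - 1*(-36706) = 658² - 1*(-36706) = 432964 + 36706 = 469670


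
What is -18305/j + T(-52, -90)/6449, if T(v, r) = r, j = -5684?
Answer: 16791055/5236588 ≈ 3.2065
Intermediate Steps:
-18305/j + T(-52, -90)/6449 = -18305/(-5684) - 90/6449 = -18305*(-1/5684) - 90*1/6449 = 2615/812 - 90/6449 = 16791055/5236588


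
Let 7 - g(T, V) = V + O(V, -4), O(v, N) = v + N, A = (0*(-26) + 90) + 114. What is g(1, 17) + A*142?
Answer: 28945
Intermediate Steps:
A = 204 (A = (0 + 90) + 114 = 90 + 114 = 204)
O(v, N) = N + v
g(T, V) = 11 - 2*V (g(T, V) = 7 - (V + (-4 + V)) = 7 - (-4 + 2*V) = 7 + (4 - 2*V) = 11 - 2*V)
g(1, 17) + A*142 = (11 - 2*17) + 204*142 = (11 - 34) + 28968 = -23 + 28968 = 28945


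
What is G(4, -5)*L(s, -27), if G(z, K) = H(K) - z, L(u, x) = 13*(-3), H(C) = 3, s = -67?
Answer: 39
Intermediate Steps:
L(u, x) = -39
G(z, K) = 3 - z
G(4, -5)*L(s, -27) = (3 - 1*4)*(-39) = (3 - 4)*(-39) = -1*(-39) = 39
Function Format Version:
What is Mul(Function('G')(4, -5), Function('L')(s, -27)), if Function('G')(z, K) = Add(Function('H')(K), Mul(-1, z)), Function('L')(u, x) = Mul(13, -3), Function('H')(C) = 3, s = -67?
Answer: 39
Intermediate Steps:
Function('L')(u, x) = -39
Function('G')(z, K) = Add(3, Mul(-1, z))
Mul(Function('G')(4, -5), Function('L')(s, -27)) = Mul(Add(3, Mul(-1, 4)), -39) = Mul(Add(3, -4), -39) = Mul(-1, -39) = 39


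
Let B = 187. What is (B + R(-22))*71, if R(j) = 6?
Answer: 13703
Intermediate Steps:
(B + R(-22))*71 = (187 + 6)*71 = 193*71 = 13703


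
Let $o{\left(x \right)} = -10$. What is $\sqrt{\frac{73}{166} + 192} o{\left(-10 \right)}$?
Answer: $- \frac{5 \sqrt{5302870}}{83} \approx -138.72$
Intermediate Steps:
$\sqrt{\frac{73}{166} + 192} o{\left(-10 \right)} = \sqrt{\frac{73}{166} + 192} \left(-10\right) = \sqrt{\frac{31945}{166}} \left(-10\right) = \frac{\sqrt{5302870}}{166} \left(-10\right) = - \frac{5 \sqrt{5302870}}{83}$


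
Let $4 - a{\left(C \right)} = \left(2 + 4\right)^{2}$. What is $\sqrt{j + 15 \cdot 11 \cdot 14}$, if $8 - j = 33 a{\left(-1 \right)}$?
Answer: $\sqrt{3374} \approx 58.086$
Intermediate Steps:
$a{\left(C \right)} = -32$ ($a{\left(C \right)} = 4 - \left(2 + 4\right)^{2} = 4 - 6^{2} = 4 - 36 = -32$)
$j = 1064$ ($j = 8 - 33 \left(-32\right) = 8 - -1056 = 8 + 1056 = 1064$)
$\sqrt{j + 15 \cdot 11 \cdot 14} = \sqrt{1064 + 15 \cdot 11 \cdot 14} = \sqrt{1064 + 165 \cdot 14} = \sqrt{1064 + 2310} = \sqrt{3374}$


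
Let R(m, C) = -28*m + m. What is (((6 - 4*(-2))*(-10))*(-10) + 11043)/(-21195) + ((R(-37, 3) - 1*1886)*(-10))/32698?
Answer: -109430782/346517055 ≈ -0.31580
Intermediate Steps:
R(m, C) = -27*m
(((6 - 4*(-2))*(-10))*(-10) + 11043)/(-21195) + ((R(-37, 3) - 1*1886)*(-10))/32698 = (((6 - 4*(-2))*(-10))*(-10) + 11043)/(-21195) + ((-27*(-37) - 1*1886)*(-10))/32698 = (((6 + 8)*(-10))*(-10) + 11043)*(-1/21195) + ((999 - 1886)*(-10))*(1/32698) = ((14*(-10))*(-10) + 11043)*(-1/21195) - 887*(-10)*(1/32698) = (-140*(-10) + 11043)*(-1/21195) + 8870*(1/32698) = (1400 + 11043)*(-1/21195) + 4435/16349 = 12443*(-1/21195) + 4435/16349 = -12443/21195 + 4435/16349 = -109430782/346517055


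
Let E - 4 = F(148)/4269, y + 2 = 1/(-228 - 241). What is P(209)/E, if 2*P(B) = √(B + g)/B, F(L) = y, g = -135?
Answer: 667387*√74/1115740230 ≈ 0.0051455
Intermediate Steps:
y = -939/469 (y = -2 + 1/(-228 - 241) = -2 + 1/(-469) = -2 - 1/469 = -939/469 ≈ -2.0021)
F(L) = -939/469
P(B) = √(-135 + B)/(2*B) (P(B) = (√(B - 135)/B)/2 = (√(-135 + B)/B)/2 = √(-135 + B)/(2*B))
E = 2669235/667387 (E = 4 - 939/469/4269 = 4 - 939/469*1/4269 = 4 - 313/667387 = 2669235/667387 ≈ 3.9995)
P(209)/E = ((½)*√(-135 + 209)/209)/(2669235/667387) = ((½)*(1/209)*√74)*(667387/2669235) = (√74/418)*(667387/2669235) = 667387*√74/1115740230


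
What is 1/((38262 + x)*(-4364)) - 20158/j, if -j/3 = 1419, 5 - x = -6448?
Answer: 10836244421/2288416140 ≈ 4.7353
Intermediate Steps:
x = 6453 (x = 5 - 1*(-6448) = 5 + 6448 = 6453)
j = -4257 (j = -3*1419 = -4257)
1/((38262 + x)*(-4364)) - 20158/j = 1/((38262 + 6453)*(-4364)) - 20158/(-4257) = -1/4364/44715 - 20158*(-1/4257) = (1/44715)*(-1/4364) + 20158/4257 = -1/195136260 + 20158/4257 = 10836244421/2288416140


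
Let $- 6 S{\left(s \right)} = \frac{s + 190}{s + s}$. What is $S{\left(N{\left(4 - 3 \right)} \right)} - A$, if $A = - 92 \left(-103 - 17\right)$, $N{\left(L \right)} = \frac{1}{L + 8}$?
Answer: $- \frac{134191}{12} \approx -11183.0$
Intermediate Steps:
$N{\left(L \right)} = \frac{1}{8 + L}$
$A = 11040$ ($A = \left(-92\right) \left(-120\right) = 11040$)
$S{\left(s \right)} = - \frac{190 + s}{12 s}$ ($S{\left(s \right)} = - \frac{\left(s + 190\right) \frac{1}{s + s}}{6} = - \frac{\left(190 + s\right) \frac{1}{2 s}}{6} = - \frac{\frac{1}{2} \frac{1}{s} \left(190 + s\right)}{6} = - \frac{190 + s}{12 s}$)
$S{\left(N{\left(4 - 3 \right)} \right)} - A = \frac{-190 - \frac{1}{8 + \left(4 - 3\right)}}{12 \frac{1}{8 + \left(4 - 3\right)}} - 11040 = \frac{-190 - \frac{1}{8 + 1}}{12 \frac{1}{8 + 1}} - 11040 = \frac{-190 - \frac{1}{9}}{12 \cdot \frac{1}{9}} - 11040 = \frac{\frac{1}{\frac{1}{9}} \left(-190 - \frac{1}{9}\right)}{12} - 11040 = \frac{1}{12} \cdot 9 \left(-190 - \frac{1}{9}\right) - 11040 = \frac{1}{12} \cdot 9 \left(- \frac{1711}{9}\right) - 11040 = - \frac{1711}{12} - 11040 = - \frac{134191}{12}$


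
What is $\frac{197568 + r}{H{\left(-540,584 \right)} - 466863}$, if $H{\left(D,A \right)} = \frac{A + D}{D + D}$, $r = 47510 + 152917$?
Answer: $- \frac{107458650}{126053021} \approx -0.85249$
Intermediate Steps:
$r = 200427$
$H{\left(D,A \right)} = \frac{A + D}{2 D}$
$\frac{197568 + r}{H{\left(-540,584 \right)} - 466863} = \frac{197568 + 200427}{\frac{584 - 540}{2 \left(-540\right)} - 466863} = \frac{397995}{\frac{1}{2} \left(- \frac{1}{540}\right) 44 - 466863} = \frac{397995}{- \frac{11}{270} - 466863} = \frac{397995}{- \frac{126053021}{270}} = 397995 \left(- \frac{270}{126053021}\right) = - \frac{107458650}{126053021}$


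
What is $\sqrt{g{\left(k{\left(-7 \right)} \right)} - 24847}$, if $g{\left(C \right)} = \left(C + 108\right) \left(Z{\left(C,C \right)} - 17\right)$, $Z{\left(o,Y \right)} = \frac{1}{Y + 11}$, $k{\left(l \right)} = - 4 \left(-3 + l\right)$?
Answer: $\frac{i \sqrt{71163615}}{51} \approx 165.41 i$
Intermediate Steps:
$k{\left(l \right)} = 12 - 4 l$
$Z{\left(o,Y \right)} = \frac{1}{11 + Y}$
$g{\left(C \right)} = \left(-17 + \frac{1}{11 + C}\right) \left(108 + C\right)$ ($g{\left(C \right)} = \left(C + 108\right) \left(\frac{1}{11 + C} - 17\right) = \left(108 + C\right) \left(-17 + \frac{1}{11 + C}\right) = \left(-17 + \frac{1}{11 + C}\right) \left(108 + C\right)$)
$\sqrt{g{\left(k{\left(-7 \right)} \right)} - 24847} = \sqrt{\frac{-20088 - 2022 \left(12 - -28\right) - 17 \left(12 - -28\right)^{2}}{11 + \left(12 - -28\right)} - 24847} = \sqrt{\frac{-20088 - 2022 \left(12 + 28\right) - 17 \left(12 + 28\right)^{2}}{11 + \left(12 + 28\right)} - 24847} = \sqrt{\frac{-20088 - 80880 - 17 \cdot 40^{2}}{11 + 40} - 24847} = \sqrt{\frac{-20088 - 80880 - 27200}{51} - 24847} = \sqrt{\frac{1}{51} \left(-128168\right) - 24847} = \sqrt{- \frac{128168}{51} - 24847} = \sqrt{- \frac{1395365}{51}} = \frac{i \sqrt{71163615}}{51}$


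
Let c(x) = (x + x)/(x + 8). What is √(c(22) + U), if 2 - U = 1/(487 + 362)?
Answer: √62448195/4245 ≈ 1.8616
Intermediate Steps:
c(x) = 2*x/(8 + x) (c(x) = (2*x)/(8 + x) = 2*x/(8 + x))
U = 1697/849 (U = 2 - 1/(487 + 362) = 2 - 1/849 = 1697/849 ≈ 1.9988)
√(c(22) + U) = √(2*22/(8 + 22) + 1697/849) = √(2*22/30 + 1697/849) = √(2*22*(1/30) + 1697/849) = √(22/15 + 1697/849) = √(14711/4245) = √62448195/4245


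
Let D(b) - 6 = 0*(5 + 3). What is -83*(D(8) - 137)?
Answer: 10873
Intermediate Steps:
D(b) = 6 (D(b) = 6 + 0*(5 + 3) = 6 + 0*8 = 6 + 0 = 6)
-83*(D(8) - 137) = -83*(6 - 137) = -83*(-131) = 10873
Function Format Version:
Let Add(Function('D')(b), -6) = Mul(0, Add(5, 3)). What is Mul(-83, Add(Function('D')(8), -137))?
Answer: 10873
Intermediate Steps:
Function('D')(b) = 6 (Function('D')(b) = Add(6, Mul(0, Add(5, 3))) = Add(6, Mul(0, 8)) = Add(6, 0) = 6)
Mul(-83, Add(Function('D')(8), -137)) = Mul(-83, Add(6, -137)) = Mul(-83, -131) = 10873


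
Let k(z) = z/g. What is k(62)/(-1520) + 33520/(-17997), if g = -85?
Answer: -2164834093/1162606200 ≈ -1.8621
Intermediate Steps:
k(z) = -z/85 (k(z) = z/(-85) = z*(-1/85) = -z/85)
k(62)/(-1520) + 33520/(-17997) = -1/85*62/(-1520) + 33520/(-17997) = -62/85*(-1/1520) + 33520*(-1/17997) = 31/64600 - 33520/17997 = -2164834093/1162606200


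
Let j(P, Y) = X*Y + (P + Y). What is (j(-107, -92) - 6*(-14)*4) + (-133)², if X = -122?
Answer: 29050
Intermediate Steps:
j(P, Y) = P - 121*Y (j(P, Y) = -122*Y + (P + Y) = P - 121*Y)
(j(-107, -92) - 6*(-14)*4) + (-133)² = ((-107 - 121*(-92)) - 6*(-14)*4) + (-133)² = ((-107 + 11132) + 84*4) + 17689 = (11025 + 336) + 17689 = 11361 + 17689 = 29050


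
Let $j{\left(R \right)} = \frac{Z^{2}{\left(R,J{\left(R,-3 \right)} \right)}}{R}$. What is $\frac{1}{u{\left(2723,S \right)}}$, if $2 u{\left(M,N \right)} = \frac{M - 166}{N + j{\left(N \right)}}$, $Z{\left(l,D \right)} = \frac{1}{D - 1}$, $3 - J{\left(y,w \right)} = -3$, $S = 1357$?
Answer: $\frac{92072452}{86746225} \approx 1.0614$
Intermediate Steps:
$J{\left(y,w \right)} = 6$ ($J{\left(y,w \right)} = 3 - -3 = 3 + 3 = 6$)
$Z{\left(l,D \right)} = \frac{1}{-1 + D}$
$j{\left(R \right)} = \frac{1}{25 R}$ ($j{\left(R \right)} = \frac{\left(\frac{1}{-1 + 6}\right)^{2}}{R} = \frac{\left(\frac{1}{5}\right)^{2}}{R} = \frac{1}{25 R}$)
$u{\left(M,N \right)} = \frac{-166 + M}{2 \left(N + \frac{1}{25 N}\right)}$ ($u{\left(M,N \right)} = \frac{\left(M - 166\right) \frac{1}{N + \frac{1}{25 N}}}{2} = \frac{\left(-166 + M\right) \frac{1}{N + \frac{1}{25 N}}}{2} = \frac{\frac{1}{N + \frac{1}{25 N}} \left(-166 + M\right)}{2} = \frac{-166 + M}{2 \left(N + \frac{1}{25 N}\right)}$)
$\frac{1}{u{\left(2723,S \right)}} = \frac{1}{\frac{25}{2} \cdot 1357 \frac{1}{1 + 25 \cdot 1357^{2}} \left(-166 + 2723\right)} = \frac{1}{\frac{25}{2} \cdot 1357 \frac{1}{1 + 25 \cdot 1841449} \cdot 2557} = \frac{1}{\frac{25}{2} \cdot 1357 \frac{1}{1 + 46036225} \cdot 2557} = \frac{1}{\frac{25}{2} \cdot 1357 \cdot \frac{1}{46036226} \cdot 2557} = \frac{1}{\frac{86746225}{92072452}} = \frac{92072452}{86746225}$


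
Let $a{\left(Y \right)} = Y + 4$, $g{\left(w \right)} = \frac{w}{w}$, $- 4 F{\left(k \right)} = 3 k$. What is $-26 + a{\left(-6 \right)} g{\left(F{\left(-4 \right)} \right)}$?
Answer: $-28$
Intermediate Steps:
$F{\left(k \right)} = - \frac{3 k}{4}$
$g{\left(w \right)} = 1$
$a{\left(Y \right)} = 4 + Y$
$-26 + a{\left(-6 \right)} g{\left(F{\left(-4 \right)} \right)} = -26 + \left(4 - 6\right) 1 = -26 - 2 = -28$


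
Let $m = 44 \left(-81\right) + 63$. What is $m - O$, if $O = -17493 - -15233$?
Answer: $-1241$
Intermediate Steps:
$O = -2260$ ($O = -17493 + 15233 = -2260$)
$m = -3501$ ($m = -3564 + 63 = -3501$)
$m - O = -3501 - -2260 = -3501 + 2260 = -1241$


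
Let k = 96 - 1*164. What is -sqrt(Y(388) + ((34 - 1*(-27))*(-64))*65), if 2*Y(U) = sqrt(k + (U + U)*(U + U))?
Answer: -I*sqrt(253760 - sqrt(150527)) ≈ -503.36*I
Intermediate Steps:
k = -68 (k = 96 - 164 = -68)
Y(U) = sqrt(-68 + 4*U**2)/2 (Y(U) = sqrt(-68 + (U + U)*(U + U))/2 = sqrt(-68 + (2*U)*(2*U))/2 = sqrt(-68 + 4*U**2)/2)
-sqrt(Y(388) + ((34 - 1*(-27))*(-64))*65) = -sqrt(sqrt(-17 + 388**2) + ((34 - 1*(-27))*(-64))*65) = -sqrt(sqrt(-17 + 150544) + ((34 + 27)*(-64))*65) = -sqrt(sqrt(150527) + (61*(-64))*65) = -sqrt(sqrt(150527) - 3904*65) = -sqrt(sqrt(150527) - 253760) = -sqrt(-253760 + sqrt(150527))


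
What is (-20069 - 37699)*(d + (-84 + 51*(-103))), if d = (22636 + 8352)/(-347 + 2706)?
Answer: 725508023160/2359 ≈ 3.0755e+8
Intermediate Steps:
d = 30988/2359 ≈ 13.136
(-20069 - 37699)*(d + (-84 + 51*(-103))) = (-20069 - 37699)*(30988/2359 + (-84 + 51*(-103))) = -57768*(30988/2359 + (-84 - 5253)) = -57768*(30988/2359 - 5337) = -57768*(-12558995/2359) = 725508023160/2359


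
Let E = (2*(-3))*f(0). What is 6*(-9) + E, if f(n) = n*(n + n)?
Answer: -54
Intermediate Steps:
f(n) = 2*n**2 (f(n) = n*(2*n) = 2*n**2)
E = 0 (E = (2*(-3))*(2*0**2) = -12*0 = -6*0 = 0)
6*(-9) + E = 6*(-9) + 0 = -54 + 0 = -54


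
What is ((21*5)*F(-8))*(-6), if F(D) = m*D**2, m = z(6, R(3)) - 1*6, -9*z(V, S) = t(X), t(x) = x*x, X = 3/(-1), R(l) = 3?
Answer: 282240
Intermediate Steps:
X = -3 (X = 3*(-1) = -3)
t(x) = x**2
z(V, S) = -1 (z(V, S) = -1/9*(-3)**2 = -1/9*9 = -1)
m = -7 (m = -1 - 1*6 = -1 - 6 = -7)
F(D) = -7*D**2
((21*5)*F(-8))*(-6) = ((21*5)*(-7*(-8)**2))*(-6) = (105*(-7*64))*(-6) = (105*(-448))*(-6) = -47040*(-6) = 282240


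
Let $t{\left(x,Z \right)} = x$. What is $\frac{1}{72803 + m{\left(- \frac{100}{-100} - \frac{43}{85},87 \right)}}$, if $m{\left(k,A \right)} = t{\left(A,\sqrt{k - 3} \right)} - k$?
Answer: $\frac{85}{6195608} \approx 1.3719 \cdot 10^{-5}$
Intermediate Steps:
$m{\left(k,A \right)} = A - k$
$\frac{1}{72803 + m{\left(- \frac{100}{-100} - \frac{43}{85},87 \right)}} = \frac{1}{72803 - \left(-87 + 1 - \frac{43}{85}\right)} = \frac{1}{72803 + \left(87 - \left(1 - \frac{43}{85}\right)\right)} = \frac{1}{72803 + \left(87 - \frac{42}{85}\right)} = \frac{1}{72803 + \frac{7353}{85}} = \frac{1}{\frac{6195608}{85}} = \frac{85}{6195608}$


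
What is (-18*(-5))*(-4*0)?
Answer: 0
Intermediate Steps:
(-18*(-5))*(-4*0) = 90*0 = 0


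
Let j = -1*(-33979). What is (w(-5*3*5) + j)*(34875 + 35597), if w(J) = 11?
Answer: 2395343280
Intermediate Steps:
j = 33979
(w(-5*3*5) + j)*(34875 + 35597) = (11 + 33979)*(34875 + 35597) = 33990*70472 = 2395343280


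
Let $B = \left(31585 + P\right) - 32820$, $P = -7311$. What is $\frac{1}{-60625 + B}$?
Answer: $- \frac{1}{69171} \approx -1.4457 \cdot 10^{-5}$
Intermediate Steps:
$B = -8546$ ($B = \left(31585 - 7311\right) - 32820 = 24274 - 32820 = -8546$)
$\frac{1}{-60625 + B} = \frac{1}{-60625 - 8546} = \frac{1}{-69171} = - \frac{1}{69171}$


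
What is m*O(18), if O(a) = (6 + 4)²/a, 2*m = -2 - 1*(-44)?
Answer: 350/3 ≈ 116.67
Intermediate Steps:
m = 21 (m = (-2 - 1*(-44))/2 = (-2 + 44)/2 = (½)*42 = 21)
O(a) = 100/a (O(a) = 10²/a = 100/a)
m*O(18) = 21*(100/18) = 21*(100*(1/18)) = 21*(50/9) = 350/3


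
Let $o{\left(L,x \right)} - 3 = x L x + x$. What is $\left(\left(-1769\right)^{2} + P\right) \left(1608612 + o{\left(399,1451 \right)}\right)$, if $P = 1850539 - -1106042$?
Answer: $5122324769016230$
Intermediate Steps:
$o{\left(L,x \right)} = 3 + x + L x^{2}$ ($o{\left(L,x \right)} = 3 + \left(x L x + x\right) = 3 + \left(L x x + x\right) = 3 + \left(L x^{2} + x\right) = 3 + \left(x + L x^{2}\right) = 3 + x + L x^{2}$)
$P = 2956581$ ($P = 1850539 + 1106042 = 2956581$)
$\left(\left(-1769\right)^{2} + P\right) \left(1608612 + o{\left(399,1451 \right)}\right) = \left(\left(-1769\right)^{2} + 2956581\right) \left(1608612 + \left(3 + 1451 + 399 \cdot 1451^{2}\right)\right) = \left(3129361 + 2956581\right) \left(1608612 + \left(3 + 1451 + 399 \cdot 2105401\right)\right) = 6085942 \left(1608612 + \left(3 + 1451 + 840054999\right)\right) = 6085942 \left(1608612 + 840056453\right) = 6085942 \cdot 841665065 = 5122324769016230$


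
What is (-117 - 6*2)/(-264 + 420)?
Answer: -43/52 ≈ -0.82692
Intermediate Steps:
(-117 - 6*2)/(-264 + 420) = (-117 - 12)/156 = -129*1/156 = -43/52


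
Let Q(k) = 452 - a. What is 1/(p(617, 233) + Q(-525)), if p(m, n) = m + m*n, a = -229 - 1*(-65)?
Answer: 1/144994 ≈ 6.8968e-6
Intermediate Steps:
a = -164 (a = -229 + 65 = -164)
Q(k) = 616 (Q(k) = 452 - 1*(-164) = 452 + 164 = 616)
1/(p(617, 233) + Q(-525)) = 1/(617*(1 + 233) + 616) = 1/(617*234 + 616) = 1/(144378 + 616) = 1/144994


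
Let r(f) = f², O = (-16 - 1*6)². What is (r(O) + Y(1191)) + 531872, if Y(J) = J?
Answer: 767319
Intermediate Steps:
O = 484 (O = (-16 - 6)² = (-22)² = 484)
(r(O) + Y(1191)) + 531872 = (484² + 1191) + 531872 = (234256 + 1191) + 531872 = 235447 + 531872 = 767319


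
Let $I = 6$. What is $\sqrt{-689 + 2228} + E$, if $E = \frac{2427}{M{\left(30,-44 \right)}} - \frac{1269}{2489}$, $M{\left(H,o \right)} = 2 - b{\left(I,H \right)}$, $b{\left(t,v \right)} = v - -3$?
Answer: $- \frac{6080142}{77159} + 9 \sqrt{19} \approx -39.57$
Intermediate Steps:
$b{\left(t,v \right)} = 3 + v$ ($b{\left(t,v \right)} = v + 3 = 3 + v$)
$M{\left(H,o \right)} = -1 - H$ ($M{\left(H,o \right)} = 2 - \left(3 + H\right) = -1 - H$)
$E = - \frac{6080142}{77159}$ ($E = \frac{2427}{-1 - 30} - \frac{1269}{2489} = \frac{2427}{-31} - \frac{1269}{2489} = 2427 \left(- \frac{1}{31}\right) - \frac{1269}{2489} = - \frac{2427}{31} - \frac{1269}{2489} = - \frac{6080142}{77159} \approx -78.8$)
$\sqrt{-689 + 2228} + E = \sqrt{-689 + 2228} - \frac{6080142}{77159} = \sqrt{1539} - \frac{6080142}{77159} = 9 \sqrt{19} - \frac{6080142}{77159} = - \frac{6080142}{77159} + 9 \sqrt{19}$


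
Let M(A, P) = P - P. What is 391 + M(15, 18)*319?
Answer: 391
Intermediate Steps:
M(A, P) = 0
391 + M(15, 18)*319 = 391 + 0*319 = 391 + 0 = 391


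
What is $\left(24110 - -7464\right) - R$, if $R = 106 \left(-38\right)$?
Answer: $35602$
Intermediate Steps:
$R = -4028$
$\left(24110 - -7464\right) - R = \left(24110 - -7464\right) - -4028 = \left(24110 + 7464\right) + 4028 = 31574 + 4028 = 35602$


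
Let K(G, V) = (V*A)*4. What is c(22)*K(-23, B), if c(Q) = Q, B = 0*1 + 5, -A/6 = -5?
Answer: 13200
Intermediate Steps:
A = 30 (A = -6*(-5) = 30)
B = 5 (B = 0 + 5 = 5)
K(G, V) = 120*V (K(G, V) = (V*30)*4 = (30*V)*4 = 120*V)
c(22)*K(-23, B) = 22*(120*5) = 22*600 = 13200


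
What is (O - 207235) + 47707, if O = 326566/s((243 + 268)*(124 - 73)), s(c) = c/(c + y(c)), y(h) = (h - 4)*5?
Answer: 46899828628/26061 ≈ 1.7996e+6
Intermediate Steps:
y(h) = -20 + 5*h (y(h) = (-4 + h)*5 = -20 + 5*h)
s(c) = c/(-20 + 6*c) (s(c) = c/(c + (-20 + 5*c)) = c/(-20 + 6*c))
O = 51057287836/26061 (O = 326566/((((243 + 268)*(124 - 73))/(2*(-10 + 3*((243 + 268)*(124 - 73)))))) = 326566/(((511*51)/(2*(-10 + 3*(511*51))))) = 326566/(((1/2)*26061/(-10 + 3*26061))) = 326566/(((1/2)*26061/(-10 + 78183))) = 326566/(((1/2)*26061/78173)) = 326566/(((1/2)*26061*(1/78173))) = 326566/(26061/156346) = 326566*(156346/26061) = 51057287836/26061 ≈ 1.9591e+6)
(O - 207235) + 47707 = (51057287836/26061 - 207235) + 47707 = 45656536501/26061 + 47707 = 46899828628/26061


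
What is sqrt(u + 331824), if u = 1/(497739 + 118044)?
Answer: sqrt(2567834943151431)/87969 ≈ 576.04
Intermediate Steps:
u = 1/615783 ≈ 1.6239e-6
sqrt(u + 331824) = sqrt(1/615783 + 331824) = sqrt(204331578193/615783) = sqrt(2567834943151431)/87969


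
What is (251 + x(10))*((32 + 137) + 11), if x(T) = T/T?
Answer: 45360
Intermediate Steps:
x(T) = 1
(251 + x(10))*((32 + 137) + 11) = (251 + 1)*((32 + 137) + 11) = 252*(169 + 11) = 252*180 = 45360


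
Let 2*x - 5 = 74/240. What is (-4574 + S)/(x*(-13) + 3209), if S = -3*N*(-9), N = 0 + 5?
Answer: -1065360/761879 ≈ -1.3983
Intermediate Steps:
N = 5
x = 637/240 (x = 5/2 + (74/240)/2 = 5/2 + (74*(1/240))/2 = 5/2 + (½)*(37/120) = 5/2 + 37/240 = 637/240 ≈ 2.6542)
S = 135 (S = -3*5*(-9) = -15*(-9) = 135)
(-4574 + S)/(x*(-13) + 3209) = (-4574 + 135)/((637/240)*(-13) + 3209) = -4439/(-8281/240 + 3209) = -4439/761879/240 = -4439*240/761879 = -1065360/761879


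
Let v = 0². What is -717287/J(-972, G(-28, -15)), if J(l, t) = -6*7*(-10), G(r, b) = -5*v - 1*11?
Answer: -717287/420 ≈ -1707.8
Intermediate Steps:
v = 0
G(r, b) = -11 (G(r, b) = -5*0 - 1*11 = 0 - 11 = -11)
J(l, t) = 420 (J(l, t) = -42*(-10) = 420)
-717287/J(-972, G(-28, -15)) = -717287/420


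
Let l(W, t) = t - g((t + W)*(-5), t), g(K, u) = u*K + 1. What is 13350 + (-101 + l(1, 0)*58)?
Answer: 13191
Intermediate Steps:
g(K, u) = 1 + K*u (g(K, u) = K*u + 1 = 1 + K*u)
l(W, t) = -1 + t - t*(-5*W - 5*t) (l(W, t) = t - (1 + ((t + W)*(-5))*t) = t - (1 + ((W + t)*(-5))*t) = t - (1 + (-5*W - 5*t)*t) = t - (1 + t*(-5*W - 5*t)) = t + (-1 - t*(-5*W - 5*t)) = -1 + t - t*(-5*W - 5*t))
13350 + (-101 + l(1, 0)*58) = 13350 + (-101 + (-1 + 0 + 5*0*(1 + 0))*58) = 13350 + (-101 + (-1 + 0 + 5*0*1)*58) = 13350 + (-101 + (-1 + 0 + 0)*58) = 13350 + (-101 - 1*58) = 13350 + (-101 - 58) = 13350 - 159 = 13191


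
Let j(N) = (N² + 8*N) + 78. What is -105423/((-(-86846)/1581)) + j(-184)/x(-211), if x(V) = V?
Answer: -37987358845/18324506 ≈ -2073.0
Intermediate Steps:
j(N) = 78 + N² + 8*N
-105423/((-(-86846)/1581)) + j(-184)/x(-211) = -105423/((-(-86846)/1581)) + (78 + (-184)² + 8*(-184))/(-211) = -105423/((-(-86846)/1581)) + (78 + 33856 - 1472)*(-1/211) = -105423/((-251*(-346/1581))) + 32462*(-1/211) = -105423/86846/1581 - 32462/211 = -105423*1581/86846 - 32462/211 = -166673763/86846 - 32462/211 = -37987358845/18324506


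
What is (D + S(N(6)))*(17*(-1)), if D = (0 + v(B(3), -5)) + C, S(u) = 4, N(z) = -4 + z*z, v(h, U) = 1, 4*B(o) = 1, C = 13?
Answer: -306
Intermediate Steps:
B(o) = 1/4 (B(o) = (1/4)*1 = 1/4)
N(z) = -4 + z**2
D = 14 (D = (0 + 1) + 13 = 1 + 13 = 14)
(D + S(N(6)))*(17*(-1)) = (14 + 4)*(17*(-1)) = 18*(-17) = -306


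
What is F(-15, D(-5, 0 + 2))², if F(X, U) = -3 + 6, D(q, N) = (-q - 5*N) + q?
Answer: 9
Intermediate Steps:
D(q, N) = -5*N
F(X, U) = 3
F(-15, D(-5, 0 + 2))² = 3² = 9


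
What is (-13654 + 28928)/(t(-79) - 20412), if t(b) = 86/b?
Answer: -603323/806317 ≈ -0.74825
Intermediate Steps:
(-13654 + 28928)/(t(-79) - 20412) = (-13654 + 28928)/(86/(-79) - 20412) = 15274/(86*(-1/79) - 20412) = 15274/(-86/79 - 20412) = 15274/(-1612634/79) = 15274*(-79/1612634) = -603323/806317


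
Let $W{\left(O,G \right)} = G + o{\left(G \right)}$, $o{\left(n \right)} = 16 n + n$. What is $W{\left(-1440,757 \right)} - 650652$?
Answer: $-637026$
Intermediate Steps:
$o{\left(n \right)} = 17 n$
$W{\left(O,G \right)} = 18 G$ ($W{\left(O,G \right)} = G + 17 G = 18 G$)
$W{\left(-1440,757 \right)} - 650652 = 18 \cdot 757 - 650652 = 13626 - 650652 = -637026$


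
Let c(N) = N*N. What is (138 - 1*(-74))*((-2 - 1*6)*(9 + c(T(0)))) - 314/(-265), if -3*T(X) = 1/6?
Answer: -327728686/21465 ≈ -15268.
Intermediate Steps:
T(X) = -1/18 (T(X) = -⅓/6 = -⅓*⅙ = -1/18)
c(N) = N²
(138 - 1*(-74))*((-2 - 1*6)*(9 + c(T(0)))) - 314/(-265) = (138 - 1*(-74))*((-2 - 1*6)*(9 + (-1/18)²)) - 314/(-265) = (138 + 74)*((-2 - 6)*(9 + 1/324)) - 314*(-1/265) = 212*(-8*2917/324) + 314/265 = 212*(-5834/81) + 314/265 = -1236808/81 + 314/265 = -327728686/21465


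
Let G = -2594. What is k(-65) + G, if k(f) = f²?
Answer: 1631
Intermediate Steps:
k(-65) + G = (-65)² - 2594 = 4225 - 2594 = 1631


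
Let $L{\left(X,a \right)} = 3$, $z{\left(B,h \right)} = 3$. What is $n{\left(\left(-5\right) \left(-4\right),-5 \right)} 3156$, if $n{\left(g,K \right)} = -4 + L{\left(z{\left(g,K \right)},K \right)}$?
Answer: $-3156$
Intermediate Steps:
$n{\left(g,K \right)} = -1$ ($n{\left(g,K \right)} = -4 + 3 = -1$)
$n{\left(\left(-5\right) \left(-4\right),-5 \right)} 3156 = \left(-1\right) 3156 = -3156$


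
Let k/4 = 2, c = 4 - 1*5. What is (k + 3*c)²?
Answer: 25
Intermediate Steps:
c = -1 (c = 4 - 5 = -1)
k = 8 (k = 4*2 = 8)
(k + 3*c)² = (8 + 3*(-1))² = (8 - 3)² = 5² = 25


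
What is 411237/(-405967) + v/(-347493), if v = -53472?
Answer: -40398037139/47023563577 ≈ -0.85910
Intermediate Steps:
411237/(-405967) + v/(-347493) = 411237/(-405967) - 53472/(-347493) = 411237*(-1/405967) - 53472*(-1/347493) = -411237/405967 + 17824/115831 = -40398037139/47023563577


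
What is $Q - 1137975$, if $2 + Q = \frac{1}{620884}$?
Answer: $- \frac{706551711667}{620884} \approx -1.138 \cdot 10^{6}$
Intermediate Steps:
$Q = - \frac{1241767}{620884}$ ($Q = -2 + \frac{1}{620884} = - \frac{1241767}{620884} \approx -2.0$)
$Q - 1137975 = - \frac{1241767}{620884} - 1137975 = - \frac{706551711667}{620884}$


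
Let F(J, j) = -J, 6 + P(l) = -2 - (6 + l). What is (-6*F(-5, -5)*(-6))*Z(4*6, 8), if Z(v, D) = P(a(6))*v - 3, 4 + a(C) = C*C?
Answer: -199260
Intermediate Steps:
a(C) = -4 + C² (a(C) = -4 + C*C = -4 + C²)
P(l) = -14 - l (P(l) = -6 + (-2 - (6 + l)) = -6 + (-2 + (-6 - l)) = -6 + (-8 - l) = -14 - l)
Z(v, D) = -3 - 46*v (Z(v, D) = (-14 - (-4 + 6²))*v - 3 = (-14 - (-4 + 36))*v - 3 = (-14 - 1*32)*v - 3 = (-14 - 32)*v - 3 = -46*v - 3 = -3 - 46*v)
(-6*F(-5, -5)*(-6))*Z(4*6, 8) = (-6*(-1*(-5))*(-6))*(-3 - 184*6) = (-30*(-6))*(-3 - 46*24) = (-6*(-30))*(-3 - 1104) = 180*(-1107) = -199260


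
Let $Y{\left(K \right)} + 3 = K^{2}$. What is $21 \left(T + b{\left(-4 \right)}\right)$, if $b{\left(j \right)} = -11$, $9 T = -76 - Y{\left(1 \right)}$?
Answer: $- \frac{1211}{3} \approx -403.67$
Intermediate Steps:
$Y{\left(K \right)} = -3 + K^{2}$
$T = - \frac{74}{9}$ ($T = \frac{-76 - \left(-3 + 1^{2}\right)}{9} = \frac{-76 - \left(-3 + 1\right)}{9} = \frac{-76 - -2}{9} = \frac{-76 + 2}{9} = \frac{1}{9} \left(-74\right) = - \frac{74}{9} \approx -8.2222$)
$21 \left(T + b{\left(-4 \right)}\right) = 21 \left(- \frac{74}{9} - 11\right) = 21 \left(- \frac{173}{9}\right) = - \frac{1211}{3}$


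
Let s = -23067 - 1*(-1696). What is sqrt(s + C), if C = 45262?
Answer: sqrt(23891) ≈ 154.57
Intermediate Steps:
s = -21371 (s = -23067 + 1696 = -21371)
sqrt(s + C) = sqrt(-21371 + 45262) = sqrt(23891)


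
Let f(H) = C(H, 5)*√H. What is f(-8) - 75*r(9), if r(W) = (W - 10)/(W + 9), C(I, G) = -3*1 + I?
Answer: 25/6 - 22*I*√2 ≈ 4.1667 - 31.113*I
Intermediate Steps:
C(I, G) = -3 + I
r(W) = (-10 + W)/(9 + W)
f(H) = √H*(-3 + H) (f(H) = (-3 + H)*√H = √H*(-3 + H))
f(-8) - 75*r(9) = √(-8)*(-3 - 8) - 75*(-10 + 9)/(9 + 9) = (2*I*√2)*(-11) - 75*(-1)/18 = -22*I*√2 - 25*(-1)/6 = -22*I*√2 - 75*(-1/18) = -22*I*√2 + 25/6 = 25/6 - 22*I*√2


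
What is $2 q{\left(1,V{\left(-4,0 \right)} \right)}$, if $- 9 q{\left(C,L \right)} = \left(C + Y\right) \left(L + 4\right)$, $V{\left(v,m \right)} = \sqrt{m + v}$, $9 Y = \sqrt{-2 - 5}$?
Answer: $- \frac{8}{9} - \frac{4 i}{9} + \frac{4 \sqrt{7} \left(1 - 2 i\right)}{81} \approx -0.75823 - 0.70575 i$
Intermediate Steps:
$Y = \frac{i \sqrt{7}}{9}$ ($Y = \frac{\sqrt{-2 - 5}}{9} = \frac{\sqrt{-7}}{9} = \frac{i \sqrt{7}}{9} \approx 0.29397 i$)
$q{\left(C,L \right)} = - \frac{\left(4 + L\right) \left(C + \frac{i \sqrt{7}}{9}\right)}{9}$ ($q{\left(C,L \right)} = - \frac{\left(C + \frac{i \sqrt{7}}{9}\right) \left(L + 4\right)}{9} = - \frac{\left(C + \frac{i \sqrt{7}}{9}\right) \left(4 + L\right)}{9} = - \frac{\left(4 + L\right) \left(C + \frac{i \sqrt{7}}{9}\right)}{9}$)
$2 q{\left(1,V{\left(-4,0 \right)} \right)} = 2 \left(\left(- \frac{4}{9}\right) 1 - \frac{4 i \sqrt{7}}{81} - \frac{\sqrt{0 - 4}}{9} - \frac{i \sqrt{0 - 4} \sqrt{7}}{81}\right) = 2 \left(- \frac{4}{9} - \frac{4 i \sqrt{7}}{81} - \frac{\sqrt{-4}}{9} - \frac{i \sqrt{-4} \sqrt{7}}{81}\right) = 2 \left(- \frac{4}{9} - \frac{4 i \sqrt{7}}{81} - \frac{2 i}{9} - \frac{i 2 i \sqrt{7}}{81}\right) = 2 \left(- \frac{4}{9} - \frac{4 i \sqrt{7}}{81} - \frac{2 i}{9} + \frac{2 \sqrt{7}}{81}\right) = 2 \left(- \frac{4}{9} - \frac{2 i}{9} + \frac{2 \sqrt{7}}{81} - \frac{4 i \sqrt{7}}{81}\right) = - \frac{8}{9} - \frac{4 i}{9} + \frac{4 \sqrt{7}}{81} - \frac{8 i \sqrt{7}}{81}$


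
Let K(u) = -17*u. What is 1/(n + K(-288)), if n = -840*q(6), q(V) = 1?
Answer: 1/4056 ≈ 0.00024655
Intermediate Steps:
n = -840 (n = -840*1 = -840)
1/(n + K(-288)) = 1/(-840 - 17*(-288)) = 1/(-840 + 4896) = 1/4056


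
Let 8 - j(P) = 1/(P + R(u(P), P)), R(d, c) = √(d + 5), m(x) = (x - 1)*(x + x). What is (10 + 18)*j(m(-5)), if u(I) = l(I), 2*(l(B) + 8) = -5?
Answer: 56*(-479*I + 4*√22)/(√22 - 120*I) ≈ 223.53 + 0.018213*I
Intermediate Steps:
l(B) = -21/2 (l(B) = -8 + (½)*(-5) = -8 - 5/2 = -21/2)
u(I) = -21/2
m(x) = 2*x*(-1 + x) (m(x) = (-1 + x)*(2*x) = 2*x*(-1 + x))
R(d, c) = √(5 + d)
j(P) = 8 - 1/(P + I*√22/2) (j(P) = 8 - 1/(P + √(5 - 21/2)) = 8 - 1/(P + √(-11/2)) = 8 - 1/(P + I*√22/2))
(10 + 18)*j(m(-5)) = (10 + 18)*(2*(-1 + 8*(2*(-5)*(-1 - 5)) + 4*I*√22)/(2*(2*(-5)*(-1 - 5)) + I*√22)) = 28*(2*(-1 + 8*(2*(-5)*(-6)) + 4*I*√22)/(2*(2*(-5)*(-6)) + I*√22)) = 28*(2*(-1 + 8*60 + 4*I*√22)/(2*60 + I*√22)) = 28*(2*(-1 + 480 + 4*I*√22)/(120 + I*√22)) = 28*(2*(479 + 4*I*√22)/(120 + I*√22)) = 56*(479 + 4*I*√22)/(120 + I*√22)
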